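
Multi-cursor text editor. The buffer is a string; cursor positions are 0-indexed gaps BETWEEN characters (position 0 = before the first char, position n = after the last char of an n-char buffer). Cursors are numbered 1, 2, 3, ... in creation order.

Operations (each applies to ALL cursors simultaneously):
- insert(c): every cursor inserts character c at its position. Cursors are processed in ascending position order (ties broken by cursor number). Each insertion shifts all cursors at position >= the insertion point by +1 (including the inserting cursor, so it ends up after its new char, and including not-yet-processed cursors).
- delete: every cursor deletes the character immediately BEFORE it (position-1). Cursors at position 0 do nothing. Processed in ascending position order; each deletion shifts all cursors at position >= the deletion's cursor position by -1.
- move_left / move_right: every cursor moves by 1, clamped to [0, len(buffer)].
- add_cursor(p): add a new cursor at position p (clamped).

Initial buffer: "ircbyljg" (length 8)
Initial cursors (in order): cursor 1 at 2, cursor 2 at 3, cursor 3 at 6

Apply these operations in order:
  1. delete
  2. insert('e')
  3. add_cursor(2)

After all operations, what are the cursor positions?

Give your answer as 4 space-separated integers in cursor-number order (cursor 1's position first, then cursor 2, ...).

Answer: 3 3 6 2

Derivation:
After op 1 (delete): buffer="ibyjg" (len 5), cursors c1@1 c2@1 c3@3, authorship .....
After op 2 (insert('e')): buffer="ieebyejg" (len 8), cursors c1@3 c2@3 c3@6, authorship .12..3..
After op 3 (add_cursor(2)): buffer="ieebyejg" (len 8), cursors c4@2 c1@3 c2@3 c3@6, authorship .12..3..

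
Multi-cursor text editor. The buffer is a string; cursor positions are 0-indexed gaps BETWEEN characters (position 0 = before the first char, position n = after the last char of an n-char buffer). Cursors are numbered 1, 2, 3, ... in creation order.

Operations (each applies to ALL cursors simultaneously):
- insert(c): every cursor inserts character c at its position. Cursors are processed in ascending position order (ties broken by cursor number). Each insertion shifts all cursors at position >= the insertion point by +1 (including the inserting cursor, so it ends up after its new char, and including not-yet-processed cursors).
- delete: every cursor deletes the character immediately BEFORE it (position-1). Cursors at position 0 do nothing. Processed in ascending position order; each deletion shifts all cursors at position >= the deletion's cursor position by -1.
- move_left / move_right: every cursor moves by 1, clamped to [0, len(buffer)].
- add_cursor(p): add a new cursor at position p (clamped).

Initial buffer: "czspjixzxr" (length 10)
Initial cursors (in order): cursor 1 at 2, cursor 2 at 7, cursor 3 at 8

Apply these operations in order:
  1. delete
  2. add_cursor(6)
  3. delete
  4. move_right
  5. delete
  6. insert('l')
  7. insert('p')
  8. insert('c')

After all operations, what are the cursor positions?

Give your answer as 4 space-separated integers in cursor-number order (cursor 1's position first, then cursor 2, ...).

Answer: 12 12 12 12

Derivation:
After op 1 (delete): buffer="cspjixr" (len 7), cursors c1@1 c2@5 c3@5, authorship .......
After op 2 (add_cursor(6)): buffer="cspjixr" (len 7), cursors c1@1 c2@5 c3@5 c4@6, authorship .......
After op 3 (delete): buffer="spr" (len 3), cursors c1@0 c2@2 c3@2 c4@2, authorship ...
After op 4 (move_right): buffer="spr" (len 3), cursors c1@1 c2@3 c3@3 c4@3, authorship ...
After op 5 (delete): buffer="" (len 0), cursors c1@0 c2@0 c3@0 c4@0, authorship 
After op 6 (insert('l')): buffer="llll" (len 4), cursors c1@4 c2@4 c3@4 c4@4, authorship 1234
After op 7 (insert('p')): buffer="llllpppp" (len 8), cursors c1@8 c2@8 c3@8 c4@8, authorship 12341234
After op 8 (insert('c')): buffer="llllppppcccc" (len 12), cursors c1@12 c2@12 c3@12 c4@12, authorship 123412341234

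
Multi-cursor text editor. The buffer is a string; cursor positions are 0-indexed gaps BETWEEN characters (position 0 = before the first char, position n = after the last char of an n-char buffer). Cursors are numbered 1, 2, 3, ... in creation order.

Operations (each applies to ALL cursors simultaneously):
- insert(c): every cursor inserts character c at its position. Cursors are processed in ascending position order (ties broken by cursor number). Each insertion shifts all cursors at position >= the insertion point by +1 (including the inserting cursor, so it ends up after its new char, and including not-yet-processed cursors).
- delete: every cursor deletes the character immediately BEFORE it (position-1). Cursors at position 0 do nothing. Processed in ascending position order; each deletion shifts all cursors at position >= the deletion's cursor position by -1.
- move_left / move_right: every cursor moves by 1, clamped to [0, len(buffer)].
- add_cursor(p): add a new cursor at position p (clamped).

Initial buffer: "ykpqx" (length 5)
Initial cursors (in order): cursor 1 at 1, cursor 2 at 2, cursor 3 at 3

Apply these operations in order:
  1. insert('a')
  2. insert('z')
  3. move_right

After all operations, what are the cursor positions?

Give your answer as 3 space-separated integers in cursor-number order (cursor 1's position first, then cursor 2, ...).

Answer: 4 7 10

Derivation:
After op 1 (insert('a')): buffer="yakapaqx" (len 8), cursors c1@2 c2@4 c3@6, authorship .1.2.3..
After op 2 (insert('z')): buffer="yazkazpazqx" (len 11), cursors c1@3 c2@6 c3@9, authorship .11.22.33..
After op 3 (move_right): buffer="yazkazpazqx" (len 11), cursors c1@4 c2@7 c3@10, authorship .11.22.33..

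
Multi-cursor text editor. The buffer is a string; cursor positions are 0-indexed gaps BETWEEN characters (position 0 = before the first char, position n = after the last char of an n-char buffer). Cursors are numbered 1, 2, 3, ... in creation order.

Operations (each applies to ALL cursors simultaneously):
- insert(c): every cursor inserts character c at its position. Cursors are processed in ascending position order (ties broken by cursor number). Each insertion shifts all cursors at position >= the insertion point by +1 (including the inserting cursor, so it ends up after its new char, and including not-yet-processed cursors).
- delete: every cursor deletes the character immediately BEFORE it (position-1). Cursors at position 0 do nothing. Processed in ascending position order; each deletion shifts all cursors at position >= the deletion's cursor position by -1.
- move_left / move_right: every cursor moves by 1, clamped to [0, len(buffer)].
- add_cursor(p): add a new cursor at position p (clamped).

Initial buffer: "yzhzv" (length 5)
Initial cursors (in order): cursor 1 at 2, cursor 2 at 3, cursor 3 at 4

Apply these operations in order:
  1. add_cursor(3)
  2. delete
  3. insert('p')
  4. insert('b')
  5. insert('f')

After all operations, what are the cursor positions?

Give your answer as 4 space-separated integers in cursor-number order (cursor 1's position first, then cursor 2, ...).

After op 1 (add_cursor(3)): buffer="yzhzv" (len 5), cursors c1@2 c2@3 c4@3 c3@4, authorship .....
After op 2 (delete): buffer="v" (len 1), cursors c1@0 c2@0 c3@0 c4@0, authorship .
After op 3 (insert('p')): buffer="ppppv" (len 5), cursors c1@4 c2@4 c3@4 c4@4, authorship 1234.
After op 4 (insert('b')): buffer="ppppbbbbv" (len 9), cursors c1@8 c2@8 c3@8 c4@8, authorship 12341234.
After op 5 (insert('f')): buffer="ppppbbbbffffv" (len 13), cursors c1@12 c2@12 c3@12 c4@12, authorship 123412341234.

Answer: 12 12 12 12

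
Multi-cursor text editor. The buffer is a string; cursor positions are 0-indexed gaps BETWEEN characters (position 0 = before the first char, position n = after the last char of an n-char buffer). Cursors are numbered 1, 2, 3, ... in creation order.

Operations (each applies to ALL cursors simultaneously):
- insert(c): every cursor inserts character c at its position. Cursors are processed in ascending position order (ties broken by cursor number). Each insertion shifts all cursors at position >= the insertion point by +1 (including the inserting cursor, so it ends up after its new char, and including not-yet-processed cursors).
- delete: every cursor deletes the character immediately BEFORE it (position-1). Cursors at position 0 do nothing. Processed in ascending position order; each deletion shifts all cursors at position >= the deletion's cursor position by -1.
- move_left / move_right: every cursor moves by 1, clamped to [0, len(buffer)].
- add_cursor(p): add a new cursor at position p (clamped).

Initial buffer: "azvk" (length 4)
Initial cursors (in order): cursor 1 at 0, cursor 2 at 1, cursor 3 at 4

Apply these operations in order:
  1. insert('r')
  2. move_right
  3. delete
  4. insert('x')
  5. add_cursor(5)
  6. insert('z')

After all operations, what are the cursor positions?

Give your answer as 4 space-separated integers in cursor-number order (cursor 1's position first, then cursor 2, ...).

Answer: 3 6 11 8

Derivation:
After op 1 (insert('r')): buffer="rarzvkr" (len 7), cursors c1@1 c2@3 c3@7, authorship 1.2...3
After op 2 (move_right): buffer="rarzvkr" (len 7), cursors c1@2 c2@4 c3@7, authorship 1.2...3
After op 3 (delete): buffer="rrvk" (len 4), cursors c1@1 c2@2 c3@4, authorship 12..
After op 4 (insert('x')): buffer="rxrxvkx" (len 7), cursors c1@2 c2@4 c3@7, authorship 1122..3
After op 5 (add_cursor(5)): buffer="rxrxvkx" (len 7), cursors c1@2 c2@4 c4@5 c3@7, authorship 1122..3
After op 6 (insert('z')): buffer="rxzrxzvzkxz" (len 11), cursors c1@3 c2@6 c4@8 c3@11, authorship 111222.4.33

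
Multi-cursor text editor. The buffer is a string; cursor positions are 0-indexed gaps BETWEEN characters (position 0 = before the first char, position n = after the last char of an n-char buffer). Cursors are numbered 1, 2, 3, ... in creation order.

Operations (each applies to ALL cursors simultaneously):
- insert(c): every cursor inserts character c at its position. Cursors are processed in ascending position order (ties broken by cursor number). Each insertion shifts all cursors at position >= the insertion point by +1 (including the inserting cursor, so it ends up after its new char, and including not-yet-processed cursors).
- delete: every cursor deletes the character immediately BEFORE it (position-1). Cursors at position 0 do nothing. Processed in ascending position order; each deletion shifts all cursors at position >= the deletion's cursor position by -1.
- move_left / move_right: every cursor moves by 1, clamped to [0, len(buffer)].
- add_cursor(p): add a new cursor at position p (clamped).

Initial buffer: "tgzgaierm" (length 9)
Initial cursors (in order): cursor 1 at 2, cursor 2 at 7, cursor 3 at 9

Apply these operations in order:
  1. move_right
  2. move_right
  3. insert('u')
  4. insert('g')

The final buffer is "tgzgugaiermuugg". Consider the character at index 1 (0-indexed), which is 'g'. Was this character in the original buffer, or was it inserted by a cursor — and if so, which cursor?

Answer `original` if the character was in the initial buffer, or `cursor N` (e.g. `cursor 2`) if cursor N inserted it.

After op 1 (move_right): buffer="tgzgaierm" (len 9), cursors c1@3 c2@8 c3@9, authorship .........
After op 2 (move_right): buffer="tgzgaierm" (len 9), cursors c1@4 c2@9 c3@9, authorship .........
After op 3 (insert('u')): buffer="tgzguaiermuu" (len 12), cursors c1@5 c2@12 c3@12, authorship ....1.....23
After op 4 (insert('g')): buffer="tgzgugaiermuugg" (len 15), cursors c1@6 c2@15 c3@15, authorship ....11.....2323
Authorship (.=original, N=cursor N): . . . . 1 1 . . . . . 2 3 2 3
Index 1: author = original

Answer: original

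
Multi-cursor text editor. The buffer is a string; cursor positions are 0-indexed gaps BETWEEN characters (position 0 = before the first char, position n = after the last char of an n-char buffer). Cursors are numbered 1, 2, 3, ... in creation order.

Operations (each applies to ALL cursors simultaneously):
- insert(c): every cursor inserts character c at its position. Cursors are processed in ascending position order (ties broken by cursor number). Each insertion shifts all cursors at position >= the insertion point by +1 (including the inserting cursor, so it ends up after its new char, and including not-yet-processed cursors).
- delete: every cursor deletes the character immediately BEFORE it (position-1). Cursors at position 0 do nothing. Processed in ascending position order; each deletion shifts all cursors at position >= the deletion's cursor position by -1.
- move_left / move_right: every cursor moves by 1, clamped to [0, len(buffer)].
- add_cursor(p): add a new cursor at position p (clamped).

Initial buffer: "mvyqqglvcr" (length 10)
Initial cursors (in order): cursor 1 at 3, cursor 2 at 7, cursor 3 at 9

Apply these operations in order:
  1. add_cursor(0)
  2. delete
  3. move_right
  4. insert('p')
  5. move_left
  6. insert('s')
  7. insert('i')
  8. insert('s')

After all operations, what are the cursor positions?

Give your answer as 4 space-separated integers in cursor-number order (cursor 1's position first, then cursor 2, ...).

Answer: 10 17 22 4

Derivation:
After op 1 (add_cursor(0)): buffer="mvyqqglvcr" (len 10), cursors c4@0 c1@3 c2@7 c3@9, authorship ..........
After op 2 (delete): buffer="mvqqgvr" (len 7), cursors c4@0 c1@2 c2@5 c3@6, authorship .......
After op 3 (move_right): buffer="mvqqgvr" (len 7), cursors c4@1 c1@3 c2@6 c3@7, authorship .......
After op 4 (insert('p')): buffer="mpvqpqgvprp" (len 11), cursors c4@2 c1@5 c2@9 c3@11, authorship .4..1...2.3
After op 5 (move_left): buffer="mpvqpqgvprp" (len 11), cursors c4@1 c1@4 c2@8 c3@10, authorship .4..1...2.3
After op 6 (insert('s')): buffer="mspvqspqgvsprsp" (len 15), cursors c4@2 c1@6 c2@11 c3@14, authorship .44..11...22.33
After op 7 (insert('i')): buffer="msipvqsipqgvsiprsip" (len 19), cursors c4@3 c1@8 c2@14 c3@18, authorship .444..111...222.333
After op 8 (insert('s')): buffer="msispvqsispqgvsisprsisp" (len 23), cursors c4@4 c1@10 c2@17 c3@22, authorship .4444..1111...2222.3333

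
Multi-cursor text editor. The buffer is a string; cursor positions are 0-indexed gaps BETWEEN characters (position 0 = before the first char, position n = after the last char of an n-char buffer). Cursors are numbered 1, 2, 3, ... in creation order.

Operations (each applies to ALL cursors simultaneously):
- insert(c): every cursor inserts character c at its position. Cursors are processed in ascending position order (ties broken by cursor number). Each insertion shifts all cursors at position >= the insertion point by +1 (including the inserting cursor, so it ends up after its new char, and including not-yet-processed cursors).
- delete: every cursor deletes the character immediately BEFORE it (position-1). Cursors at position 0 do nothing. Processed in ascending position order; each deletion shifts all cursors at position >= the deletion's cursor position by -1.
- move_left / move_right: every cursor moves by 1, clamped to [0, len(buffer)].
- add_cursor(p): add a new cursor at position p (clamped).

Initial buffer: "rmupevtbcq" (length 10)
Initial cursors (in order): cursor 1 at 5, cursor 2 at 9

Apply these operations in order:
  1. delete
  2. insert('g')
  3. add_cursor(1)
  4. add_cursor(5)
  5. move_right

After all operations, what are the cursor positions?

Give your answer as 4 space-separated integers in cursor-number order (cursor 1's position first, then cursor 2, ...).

After op 1 (delete): buffer="rmupvtbq" (len 8), cursors c1@4 c2@7, authorship ........
After op 2 (insert('g')): buffer="rmupgvtbgq" (len 10), cursors c1@5 c2@9, authorship ....1...2.
After op 3 (add_cursor(1)): buffer="rmupgvtbgq" (len 10), cursors c3@1 c1@5 c2@9, authorship ....1...2.
After op 4 (add_cursor(5)): buffer="rmupgvtbgq" (len 10), cursors c3@1 c1@5 c4@5 c2@9, authorship ....1...2.
After op 5 (move_right): buffer="rmupgvtbgq" (len 10), cursors c3@2 c1@6 c4@6 c2@10, authorship ....1...2.

Answer: 6 10 2 6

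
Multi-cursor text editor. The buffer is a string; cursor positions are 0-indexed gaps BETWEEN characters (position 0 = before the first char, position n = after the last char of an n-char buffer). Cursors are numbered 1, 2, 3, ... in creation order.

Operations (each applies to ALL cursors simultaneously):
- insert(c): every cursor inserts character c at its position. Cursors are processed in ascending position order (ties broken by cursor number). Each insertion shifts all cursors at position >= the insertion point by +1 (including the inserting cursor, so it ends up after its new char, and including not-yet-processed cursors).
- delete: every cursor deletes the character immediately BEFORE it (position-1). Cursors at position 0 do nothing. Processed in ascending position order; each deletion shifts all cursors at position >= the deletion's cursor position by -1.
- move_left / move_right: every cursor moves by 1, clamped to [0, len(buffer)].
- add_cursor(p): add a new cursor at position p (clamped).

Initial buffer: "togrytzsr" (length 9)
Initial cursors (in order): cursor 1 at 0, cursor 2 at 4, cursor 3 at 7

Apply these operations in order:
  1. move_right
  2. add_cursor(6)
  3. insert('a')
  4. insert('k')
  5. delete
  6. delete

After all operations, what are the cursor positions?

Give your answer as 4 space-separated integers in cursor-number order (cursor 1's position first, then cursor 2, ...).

Answer: 1 5 8 6

Derivation:
After op 1 (move_right): buffer="togrytzsr" (len 9), cursors c1@1 c2@5 c3@8, authorship .........
After op 2 (add_cursor(6)): buffer="togrytzsr" (len 9), cursors c1@1 c2@5 c4@6 c3@8, authorship .........
After op 3 (insert('a')): buffer="taogryatazsar" (len 13), cursors c1@2 c2@7 c4@9 c3@12, authorship .1....2.4..3.
After op 4 (insert('k')): buffer="takogryaktakzsakr" (len 17), cursors c1@3 c2@9 c4@12 c3@16, authorship .11....22.44..33.
After op 5 (delete): buffer="taogryatazsar" (len 13), cursors c1@2 c2@7 c4@9 c3@12, authorship .1....2.4..3.
After op 6 (delete): buffer="togrytzsr" (len 9), cursors c1@1 c2@5 c4@6 c3@8, authorship .........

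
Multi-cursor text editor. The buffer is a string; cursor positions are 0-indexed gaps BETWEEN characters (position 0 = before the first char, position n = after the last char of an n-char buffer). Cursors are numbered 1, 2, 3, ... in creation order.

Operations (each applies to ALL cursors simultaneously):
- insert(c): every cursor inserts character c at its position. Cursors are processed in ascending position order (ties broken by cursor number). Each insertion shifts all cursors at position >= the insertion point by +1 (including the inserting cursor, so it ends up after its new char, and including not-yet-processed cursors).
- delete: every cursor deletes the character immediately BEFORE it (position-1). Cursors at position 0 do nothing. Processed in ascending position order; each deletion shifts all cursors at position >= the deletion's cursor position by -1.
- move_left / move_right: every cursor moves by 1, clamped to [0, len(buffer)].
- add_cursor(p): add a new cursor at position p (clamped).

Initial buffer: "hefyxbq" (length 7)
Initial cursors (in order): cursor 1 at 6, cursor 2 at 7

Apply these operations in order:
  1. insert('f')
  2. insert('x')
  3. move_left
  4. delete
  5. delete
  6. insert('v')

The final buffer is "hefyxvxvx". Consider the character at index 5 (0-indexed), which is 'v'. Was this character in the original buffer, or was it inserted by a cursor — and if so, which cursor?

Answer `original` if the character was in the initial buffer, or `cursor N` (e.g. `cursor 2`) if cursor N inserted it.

After op 1 (insert('f')): buffer="hefyxbfqf" (len 9), cursors c1@7 c2@9, authorship ......1.2
After op 2 (insert('x')): buffer="hefyxbfxqfx" (len 11), cursors c1@8 c2@11, authorship ......11.22
After op 3 (move_left): buffer="hefyxbfxqfx" (len 11), cursors c1@7 c2@10, authorship ......11.22
After op 4 (delete): buffer="hefyxbxqx" (len 9), cursors c1@6 c2@8, authorship ......1.2
After op 5 (delete): buffer="hefyxxx" (len 7), cursors c1@5 c2@6, authorship .....12
After op 6 (insert('v')): buffer="hefyxvxvx" (len 9), cursors c1@6 c2@8, authorship .....1122
Authorship (.=original, N=cursor N): . . . . . 1 1 2 2
Index 5: author = 1

Answer: cursor 1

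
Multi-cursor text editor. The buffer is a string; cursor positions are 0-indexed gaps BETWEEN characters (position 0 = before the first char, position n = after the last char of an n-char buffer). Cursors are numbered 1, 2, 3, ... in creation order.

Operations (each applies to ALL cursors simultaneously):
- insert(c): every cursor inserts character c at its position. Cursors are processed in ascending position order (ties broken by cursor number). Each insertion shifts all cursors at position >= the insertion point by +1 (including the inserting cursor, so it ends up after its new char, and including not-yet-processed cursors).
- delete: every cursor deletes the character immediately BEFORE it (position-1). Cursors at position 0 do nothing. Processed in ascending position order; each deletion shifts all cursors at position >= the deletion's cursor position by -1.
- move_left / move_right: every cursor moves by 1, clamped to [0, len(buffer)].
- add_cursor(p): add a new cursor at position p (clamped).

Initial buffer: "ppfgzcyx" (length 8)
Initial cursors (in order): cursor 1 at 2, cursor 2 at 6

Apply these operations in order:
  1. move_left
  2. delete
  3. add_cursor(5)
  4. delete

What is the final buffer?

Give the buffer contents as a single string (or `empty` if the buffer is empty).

After op 1 (move_left): buffer="ppfgzcyx" (len 8), cursors c1@1 c2@5, authorship ........
After op 2 (delete): buffer="pfgcyx" (len 6), cursors c1@0 c2@3, authorship ......
After op 3 (add_cursor(5)): buffer="pfgcyx" (len 6), cursors c1@0 c2@3 c3@5, authorship ......
After op 4 (delete): buffer="pfcx" (len 4), cursors c1@0 c2@2 c3@3, authorship ....

Answer: pfcx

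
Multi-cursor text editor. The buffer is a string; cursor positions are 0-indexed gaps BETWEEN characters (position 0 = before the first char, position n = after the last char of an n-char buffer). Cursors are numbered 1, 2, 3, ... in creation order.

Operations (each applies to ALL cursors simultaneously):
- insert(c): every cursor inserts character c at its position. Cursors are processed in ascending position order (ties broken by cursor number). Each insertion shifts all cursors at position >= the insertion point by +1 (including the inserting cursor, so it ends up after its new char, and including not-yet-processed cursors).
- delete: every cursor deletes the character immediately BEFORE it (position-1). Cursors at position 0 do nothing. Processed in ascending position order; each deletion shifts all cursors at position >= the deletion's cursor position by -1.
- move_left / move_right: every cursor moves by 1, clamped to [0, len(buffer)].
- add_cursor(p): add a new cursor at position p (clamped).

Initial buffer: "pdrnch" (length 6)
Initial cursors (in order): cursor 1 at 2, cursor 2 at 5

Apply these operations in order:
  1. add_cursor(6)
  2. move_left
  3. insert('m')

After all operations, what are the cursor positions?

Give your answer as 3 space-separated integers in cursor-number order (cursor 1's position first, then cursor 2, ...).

Answer: 2 6 8

Derivation:
After op 1 (add_cursor(6)): buffer="pdrnch" (len 6), cursors c1@2 c2@5 c3@6, authorship ......
After op 2 (move_left): buffer="pdrnch" (len 6), cursors c1@1 c2@4 c3@5, authorship ......
After op 3 (insert('m')): buffer="pmdrnmcmh" (len 9), cursors c1@2 c2@6 c3@8, authorship .1...2.3.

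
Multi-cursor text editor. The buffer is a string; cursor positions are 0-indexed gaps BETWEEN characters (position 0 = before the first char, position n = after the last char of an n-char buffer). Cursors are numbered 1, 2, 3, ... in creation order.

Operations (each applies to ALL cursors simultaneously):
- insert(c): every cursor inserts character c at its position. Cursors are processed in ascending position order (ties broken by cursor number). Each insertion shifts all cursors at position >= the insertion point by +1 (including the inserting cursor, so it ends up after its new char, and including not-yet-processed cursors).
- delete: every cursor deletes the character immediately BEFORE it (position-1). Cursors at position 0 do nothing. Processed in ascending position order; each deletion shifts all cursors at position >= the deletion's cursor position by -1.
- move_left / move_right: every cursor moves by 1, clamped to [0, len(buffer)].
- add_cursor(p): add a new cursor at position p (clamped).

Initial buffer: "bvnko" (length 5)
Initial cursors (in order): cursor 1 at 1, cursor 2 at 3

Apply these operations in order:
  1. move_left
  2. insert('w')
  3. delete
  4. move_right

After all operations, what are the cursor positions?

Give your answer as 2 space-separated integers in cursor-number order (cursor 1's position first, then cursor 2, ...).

After op 1 (move_left): buffer="bvnko" (len 5), cursors c1@0 c2@2, authorship .....
After op 2 (insert('w')): buffer="wbvwnko" (len 7), cursors c1@1 c2@4, authorship 1..2...
After op 3 (delete): buffer="bvnko" (len 5), cursors c1@0 c2@2, authorship .....
After op 4 (move_right): buffer="bvnko" (len 5), cursors c1@1 c2@3, authorship .....

Answer: 1 3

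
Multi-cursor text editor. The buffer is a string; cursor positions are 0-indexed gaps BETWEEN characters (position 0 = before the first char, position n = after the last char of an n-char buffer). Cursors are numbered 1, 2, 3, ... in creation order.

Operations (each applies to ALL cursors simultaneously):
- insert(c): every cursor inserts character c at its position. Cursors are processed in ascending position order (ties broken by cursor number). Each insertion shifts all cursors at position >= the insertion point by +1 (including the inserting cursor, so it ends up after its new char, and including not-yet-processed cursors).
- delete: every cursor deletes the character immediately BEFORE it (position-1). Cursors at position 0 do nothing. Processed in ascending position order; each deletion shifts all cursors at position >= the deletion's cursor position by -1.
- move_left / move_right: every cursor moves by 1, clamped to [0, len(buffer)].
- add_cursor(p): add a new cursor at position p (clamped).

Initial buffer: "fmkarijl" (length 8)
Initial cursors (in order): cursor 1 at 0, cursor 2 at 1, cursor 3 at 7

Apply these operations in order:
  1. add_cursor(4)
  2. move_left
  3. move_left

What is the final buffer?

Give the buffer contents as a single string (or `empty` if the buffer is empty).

Answer: fmkarijl

Derivation:
After op 1 (add_cursor(4)): buffer="fmkarijl" (len 8), cursors c1@0 c2@1 c4@4 c3@7, authorship ........
After op 2 (move_left): buffer="fmkarijl" (len 8), cursors c1@0 c2@0 c4@3 c3@6, authorship ........
After op 3 (move_left): buffer="fmkarijl" (len 8), cursors c1@0 c2@0 c4@2 c3@5, authorship ........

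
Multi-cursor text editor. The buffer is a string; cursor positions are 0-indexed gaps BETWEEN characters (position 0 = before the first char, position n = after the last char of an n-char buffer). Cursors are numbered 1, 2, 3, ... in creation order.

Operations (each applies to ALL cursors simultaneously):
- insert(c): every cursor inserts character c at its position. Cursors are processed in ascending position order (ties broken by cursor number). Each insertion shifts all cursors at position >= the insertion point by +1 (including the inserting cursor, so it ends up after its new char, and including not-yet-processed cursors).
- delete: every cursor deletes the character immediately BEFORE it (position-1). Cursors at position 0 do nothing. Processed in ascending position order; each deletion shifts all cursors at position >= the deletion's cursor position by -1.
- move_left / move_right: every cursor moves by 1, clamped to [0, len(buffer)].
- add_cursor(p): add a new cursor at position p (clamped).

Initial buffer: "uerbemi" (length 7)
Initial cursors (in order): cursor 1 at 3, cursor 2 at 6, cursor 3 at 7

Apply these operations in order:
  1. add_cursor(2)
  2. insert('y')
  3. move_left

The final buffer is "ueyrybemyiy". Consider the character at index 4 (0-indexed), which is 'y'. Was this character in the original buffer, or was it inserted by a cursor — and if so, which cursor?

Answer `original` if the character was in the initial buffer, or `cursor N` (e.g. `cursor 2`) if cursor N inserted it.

After op 1 (add_cursor(2)): buffer="uerbemi" (len 7), cursors c4@2 c1@3 c2@6 c3@7, authorship .......
After op 2 (insert('y')): buffer="ueyrybemyiy" (len 11), cursors c4@3 c1@5 c2@9 c3@11, authorship ..4.1...2.3
After op 3 (move_left): buffer="ueyrybemyiy" (len 11), cursors c4@2 c1@4 c2@8 c3@10, authorship ..4.1...2.3
Authorship (.=original, N=cursor N): . . 4 . 1 . . . 2 . 3
Index 4: author = 1

Answer: cursor 1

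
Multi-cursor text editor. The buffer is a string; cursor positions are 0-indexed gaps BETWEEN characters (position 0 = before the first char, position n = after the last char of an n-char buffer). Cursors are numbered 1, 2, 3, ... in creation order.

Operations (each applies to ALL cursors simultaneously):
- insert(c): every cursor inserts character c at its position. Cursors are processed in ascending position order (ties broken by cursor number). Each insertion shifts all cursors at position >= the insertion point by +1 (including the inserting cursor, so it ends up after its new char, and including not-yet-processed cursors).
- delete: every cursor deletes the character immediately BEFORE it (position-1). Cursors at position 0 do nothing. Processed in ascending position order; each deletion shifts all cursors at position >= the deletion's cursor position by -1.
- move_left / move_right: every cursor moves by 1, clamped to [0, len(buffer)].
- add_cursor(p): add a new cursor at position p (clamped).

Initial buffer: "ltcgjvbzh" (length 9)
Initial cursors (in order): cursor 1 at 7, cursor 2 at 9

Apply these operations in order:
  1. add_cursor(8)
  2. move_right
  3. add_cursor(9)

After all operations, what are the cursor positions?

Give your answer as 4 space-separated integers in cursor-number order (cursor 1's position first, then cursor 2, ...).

After op 1 (add_cursor(8)): buffer="ltcgjvbzh" (len 9), cursors c1@7 c3@8 c2@9, authorship .........
After op 2 (move_right): buffer="ltcgjvbzh" (len 9), cursors c1@8 c2@9 c3@9, authorship .........
After op 3 (add_cursor(9)): buffer="ltcgjvbzh" (len 9), cursors c1@8 c2@9 c3@9 c4@9, authorship .........

Answer: 8 9 9 9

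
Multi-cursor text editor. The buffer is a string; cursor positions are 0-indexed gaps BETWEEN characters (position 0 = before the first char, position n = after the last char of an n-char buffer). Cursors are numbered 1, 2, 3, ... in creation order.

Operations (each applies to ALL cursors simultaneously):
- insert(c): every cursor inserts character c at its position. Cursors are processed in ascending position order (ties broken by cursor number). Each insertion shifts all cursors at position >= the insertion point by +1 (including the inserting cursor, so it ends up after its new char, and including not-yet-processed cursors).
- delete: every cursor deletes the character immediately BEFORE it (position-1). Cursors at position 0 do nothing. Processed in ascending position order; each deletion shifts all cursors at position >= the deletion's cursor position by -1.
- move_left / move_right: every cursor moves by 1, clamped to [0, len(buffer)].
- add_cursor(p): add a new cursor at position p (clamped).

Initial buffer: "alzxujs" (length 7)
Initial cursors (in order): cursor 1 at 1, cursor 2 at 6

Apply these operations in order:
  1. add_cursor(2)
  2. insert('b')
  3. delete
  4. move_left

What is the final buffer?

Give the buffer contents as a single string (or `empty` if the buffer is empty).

Answer: alzxujs

Derivation:
After op 1 (add_cursor(2)): buffer="alzxujs" (len 7), cursors c1@1 c3@2 c2@6, authorship .......
After op 2 (insert('b')): buffer="ablbzxujbs" (len 10), cursors c1@2 c3@4 c2@9, authorship .1.3....2.
After op 3 (delete): buffer="alzxujs" (len 7), cursors c1@1 c3@2 c2@6, authorship .......
After op 4 (move_left): buffer="alzxujs" (len 7), cursors c1@0 c3@1 c2@5, authorship .......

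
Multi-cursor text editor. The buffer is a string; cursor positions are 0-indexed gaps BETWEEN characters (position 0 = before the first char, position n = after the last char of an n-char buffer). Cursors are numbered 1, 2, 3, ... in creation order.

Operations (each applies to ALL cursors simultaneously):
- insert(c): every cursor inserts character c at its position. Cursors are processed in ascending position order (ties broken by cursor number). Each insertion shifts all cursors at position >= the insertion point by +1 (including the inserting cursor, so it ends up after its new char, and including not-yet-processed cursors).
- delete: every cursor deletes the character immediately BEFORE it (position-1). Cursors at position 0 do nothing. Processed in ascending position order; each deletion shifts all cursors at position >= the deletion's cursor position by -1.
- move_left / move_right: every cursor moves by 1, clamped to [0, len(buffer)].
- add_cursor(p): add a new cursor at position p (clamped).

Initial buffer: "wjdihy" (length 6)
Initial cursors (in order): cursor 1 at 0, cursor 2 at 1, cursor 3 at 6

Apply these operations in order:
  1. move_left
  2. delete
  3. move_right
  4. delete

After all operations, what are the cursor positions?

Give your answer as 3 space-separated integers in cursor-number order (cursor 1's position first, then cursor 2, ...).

After op 1 (move_left): buffer="wjdihy" (len 6), cursors c1@0 c2@0 c3@5, authorship ......
After op 2 (delete): buffer="wjdiy" (len 5), cursors c1@0 c2@0 c3@4, authorship .....
After op 3 (move_right): buffer="wjdiy" (len 5), cursors c1@1 c2@1 c3@5, authorship .....
After op 4 (delete): buffer="jdi" (len 3), cursors c1@0 c2@0 c3@3, authorship ...

Answer: 0 0 3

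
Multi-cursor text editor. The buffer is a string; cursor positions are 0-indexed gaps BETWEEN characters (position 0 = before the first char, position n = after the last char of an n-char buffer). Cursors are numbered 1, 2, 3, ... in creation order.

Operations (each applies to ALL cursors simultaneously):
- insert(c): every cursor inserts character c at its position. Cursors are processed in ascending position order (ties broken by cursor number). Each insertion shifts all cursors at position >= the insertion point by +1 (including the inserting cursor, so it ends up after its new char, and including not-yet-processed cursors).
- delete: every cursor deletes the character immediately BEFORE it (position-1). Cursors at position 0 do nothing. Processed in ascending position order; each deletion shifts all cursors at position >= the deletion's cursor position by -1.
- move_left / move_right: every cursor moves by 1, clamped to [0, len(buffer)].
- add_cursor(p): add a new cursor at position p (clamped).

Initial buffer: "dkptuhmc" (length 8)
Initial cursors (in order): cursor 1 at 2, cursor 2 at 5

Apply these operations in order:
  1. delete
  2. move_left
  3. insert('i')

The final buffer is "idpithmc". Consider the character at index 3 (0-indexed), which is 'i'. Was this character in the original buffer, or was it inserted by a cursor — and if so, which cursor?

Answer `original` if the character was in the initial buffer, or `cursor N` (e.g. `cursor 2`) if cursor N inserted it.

After op 1 (delete): buffer="dpthmc" (len 6), cursors c1@1 c2@3, authorship ......
After op 2 (move_left): buffer="dpthmc" (len 6), cursors c1@0 c2@2, authorship ......
After op 3 (insert('i')): buffer="idpithmc" (len 8), cursors c1@1 c2@4, authorship 1..2....
Authorship (.=original, N=cursor N): 1 . . 2 . . . .
Index 3: author = 2

Answer: cursor 2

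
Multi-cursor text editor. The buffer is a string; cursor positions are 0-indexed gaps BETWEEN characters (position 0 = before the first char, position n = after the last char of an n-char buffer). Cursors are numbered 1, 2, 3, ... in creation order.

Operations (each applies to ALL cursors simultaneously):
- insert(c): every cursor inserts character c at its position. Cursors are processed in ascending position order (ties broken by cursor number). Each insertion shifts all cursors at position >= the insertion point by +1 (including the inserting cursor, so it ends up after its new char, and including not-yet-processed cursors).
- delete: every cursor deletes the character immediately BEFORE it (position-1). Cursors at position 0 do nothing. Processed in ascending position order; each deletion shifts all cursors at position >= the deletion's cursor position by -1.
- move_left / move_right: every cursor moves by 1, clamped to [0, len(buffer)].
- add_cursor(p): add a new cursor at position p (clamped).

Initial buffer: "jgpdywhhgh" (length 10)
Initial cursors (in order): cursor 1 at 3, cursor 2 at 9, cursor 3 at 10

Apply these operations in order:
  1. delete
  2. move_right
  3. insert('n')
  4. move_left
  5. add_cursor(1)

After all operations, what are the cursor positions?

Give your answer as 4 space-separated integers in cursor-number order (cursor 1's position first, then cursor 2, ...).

After op 1 (delete): buffer="jgdywhh" (len 7), cursors c1@2 c2@7 c3@7, authorship .......
After op 2 (move_right): buffer="jgdywhh" (len 7), cursors c1@3 c2@7 c3@7, authorship .......
After op 3 (insert('n')): buffer="jgdnywhhnn" (len 10), cursors c1@4 c2@10 c3@10, authorship ...1....23
After op 4 (move_left): buffer="jgdnywhhnn" (len 10), cursors c1@3 c2@9 c3@9, authorship ...1....23
After op 5 (add_cursor(1)): buffer="jgdnywhhnn" (len 10), cursors c4@1 c1@3 c2@9 c3@9, authorship ...1....23

Answer: 3 9 9 1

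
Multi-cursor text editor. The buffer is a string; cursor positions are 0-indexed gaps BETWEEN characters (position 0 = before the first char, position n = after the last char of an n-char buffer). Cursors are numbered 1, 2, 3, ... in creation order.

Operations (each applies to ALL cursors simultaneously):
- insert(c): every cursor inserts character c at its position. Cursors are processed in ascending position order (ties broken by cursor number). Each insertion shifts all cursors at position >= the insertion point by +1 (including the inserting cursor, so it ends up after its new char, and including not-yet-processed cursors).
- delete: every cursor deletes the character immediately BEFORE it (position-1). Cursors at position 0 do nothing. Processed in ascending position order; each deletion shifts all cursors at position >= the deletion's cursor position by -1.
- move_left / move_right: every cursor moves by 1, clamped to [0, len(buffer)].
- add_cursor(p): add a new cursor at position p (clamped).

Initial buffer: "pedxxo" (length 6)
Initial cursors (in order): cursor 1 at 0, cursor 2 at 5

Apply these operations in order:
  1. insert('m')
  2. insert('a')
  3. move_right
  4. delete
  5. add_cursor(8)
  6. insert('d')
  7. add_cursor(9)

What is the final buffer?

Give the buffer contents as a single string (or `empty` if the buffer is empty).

Answer: madedxxmadd

Derivation:
After op 1 (insert('m')): buffer="mpedxxmo" (len 8), cursors c1@1 c2@7, authorship 1.....2.
After op 2 (insert('a')): buffer="mapedxxmao" (len 10), cursors c1@2 c2@9, authorship 11.....22.
After op 3 (move_right): buffer="mapedxxmao" (len 10), cursors c1@3 c2@10, authorship 11.....22.
After op 4 (delete): buffer="maedxxma" (len 8), cursors c1@2 c2@8, authorship 11....22
After op 5 (add_cursor(8)): buffer="maedxxma" (len 8), cursors c1@2 c2@8 c3@8, authorship 11....22
After op 6 (insert('d')): buffer="madedxxmadd" (len 11), cursors c1@3 c2@11 c3@11, authorship 111....2223
After op 7 (add_cursor(9)): buffer="madedxxmadd" (len 11), cursors c1@3 c4@9 c2@11 c3@11, authorship 111....2223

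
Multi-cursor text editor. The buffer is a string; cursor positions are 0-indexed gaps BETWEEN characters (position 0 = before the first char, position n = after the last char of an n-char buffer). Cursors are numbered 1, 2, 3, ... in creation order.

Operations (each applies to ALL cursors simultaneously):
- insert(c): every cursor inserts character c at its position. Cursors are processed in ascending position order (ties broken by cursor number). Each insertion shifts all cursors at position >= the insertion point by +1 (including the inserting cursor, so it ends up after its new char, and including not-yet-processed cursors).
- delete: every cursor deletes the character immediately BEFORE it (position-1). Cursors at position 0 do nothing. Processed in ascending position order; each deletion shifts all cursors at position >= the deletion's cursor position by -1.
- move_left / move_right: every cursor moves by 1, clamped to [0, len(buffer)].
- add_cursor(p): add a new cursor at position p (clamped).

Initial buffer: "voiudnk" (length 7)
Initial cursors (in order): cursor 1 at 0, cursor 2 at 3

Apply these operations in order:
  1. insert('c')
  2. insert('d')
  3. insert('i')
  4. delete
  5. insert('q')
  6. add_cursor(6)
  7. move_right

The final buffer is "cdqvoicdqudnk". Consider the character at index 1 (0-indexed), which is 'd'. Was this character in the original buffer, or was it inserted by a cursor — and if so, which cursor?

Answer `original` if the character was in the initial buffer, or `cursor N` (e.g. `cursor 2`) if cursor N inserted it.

After op 1 (insert('c')): buffer="cvoicudnk" (len 9), cursors c1@1 c2@5, authorship 1...2....
After op 2 (insert('d')): buffer="cdvoicdudnk" (len 11), cursors c1@2 c2@7, authorship 11...22....
After op 3 (insert('i')): buffer="cdivoicdiudnk" (len 13), cursors c1@3 c2@9, authorship 111...222....
After op 4 (delete): buffer="cdvoicdudnk" (len 11), cursors c1@2 c2@7, authorship 11...22....
After op 5 (insert('q')): buffer="cdqvoicdqudnk" (len 13), cursors c1@3 c2@9, authorship 111...222....
After op 6 (add_cursor(6)): buffer="cdqvoicdqudnk" (len 13), cursors c1@3 c3@6 c2@9, authorship 111...222....
After op 7 (move_right): buffer="cdqvoicdqudnk" (len 13), cursors c1@4 c3@7 c2@10, authorship 111...222....
Authorship (.=original, N=cursor N): 1 1 1 . . . 2 2 2 . . . .
Index 1: author = 1

Answer: cursor 1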